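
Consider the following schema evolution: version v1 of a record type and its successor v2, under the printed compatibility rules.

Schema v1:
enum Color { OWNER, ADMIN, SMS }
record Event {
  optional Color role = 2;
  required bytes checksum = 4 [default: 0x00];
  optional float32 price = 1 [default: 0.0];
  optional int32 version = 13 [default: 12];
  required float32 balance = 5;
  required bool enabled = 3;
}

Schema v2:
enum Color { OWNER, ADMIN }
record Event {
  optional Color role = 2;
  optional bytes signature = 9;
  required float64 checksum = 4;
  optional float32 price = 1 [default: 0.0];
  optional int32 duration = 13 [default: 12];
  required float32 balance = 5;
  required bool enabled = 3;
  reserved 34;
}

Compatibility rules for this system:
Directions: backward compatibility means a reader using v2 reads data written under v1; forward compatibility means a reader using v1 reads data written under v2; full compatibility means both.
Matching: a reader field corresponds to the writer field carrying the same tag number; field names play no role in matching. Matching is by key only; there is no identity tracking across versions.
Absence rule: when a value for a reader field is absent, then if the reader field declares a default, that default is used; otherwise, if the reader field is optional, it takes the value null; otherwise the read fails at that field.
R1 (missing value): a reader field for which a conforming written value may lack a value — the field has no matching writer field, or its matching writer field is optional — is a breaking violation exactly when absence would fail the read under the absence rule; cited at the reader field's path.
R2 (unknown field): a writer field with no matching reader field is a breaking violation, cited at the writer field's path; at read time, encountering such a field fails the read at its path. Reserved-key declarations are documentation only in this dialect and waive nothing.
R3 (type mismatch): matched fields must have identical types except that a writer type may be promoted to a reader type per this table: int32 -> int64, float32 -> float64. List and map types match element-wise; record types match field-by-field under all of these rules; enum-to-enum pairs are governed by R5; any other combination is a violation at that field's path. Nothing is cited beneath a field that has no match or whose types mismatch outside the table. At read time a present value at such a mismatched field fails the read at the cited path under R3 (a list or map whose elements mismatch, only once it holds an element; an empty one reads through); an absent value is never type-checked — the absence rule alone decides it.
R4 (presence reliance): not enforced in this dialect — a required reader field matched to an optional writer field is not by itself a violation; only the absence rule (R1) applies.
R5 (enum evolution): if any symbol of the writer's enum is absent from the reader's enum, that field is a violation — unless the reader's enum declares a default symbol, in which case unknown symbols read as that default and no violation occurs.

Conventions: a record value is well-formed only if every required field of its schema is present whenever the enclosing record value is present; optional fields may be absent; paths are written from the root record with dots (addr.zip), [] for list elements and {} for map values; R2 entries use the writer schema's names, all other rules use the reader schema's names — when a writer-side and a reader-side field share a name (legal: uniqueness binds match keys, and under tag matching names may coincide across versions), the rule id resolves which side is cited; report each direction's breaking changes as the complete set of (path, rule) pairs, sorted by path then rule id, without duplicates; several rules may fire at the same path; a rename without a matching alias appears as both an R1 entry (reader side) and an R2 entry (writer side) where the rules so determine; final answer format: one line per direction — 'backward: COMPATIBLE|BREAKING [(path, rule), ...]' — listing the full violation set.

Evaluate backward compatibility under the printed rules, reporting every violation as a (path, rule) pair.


the writer's type comes first in each Event pair
checking backward for Event: reader v2 against writer v1:
  role: Color -> Color, writer optional; from role
  signature: no writer-side match
  checksum: bytes -> float64, writer required; from checksum
  price: float32 -> float32, writer optional; from price
  duration: int32 -> int32, writer optional; from version
  balance: float32 -> float32, writer required; from balance
  enabled: bool -> bool, writer required; from enabled
  breaking: (checksum, R3)
  breaking: (role, R5)
  => backward: BREAKING (2)
diffs on Event not affecting the asked answer:
  added field signature to record Event: optional bytes, tag 9 (in v2 it sits immediately before checksum) -> matters only for Event's forward compatibility — outside the asked direction
  renamed field version to duration in record Event -> triggers nothing under Event's printed rules — same verdict

backward: BREAKING [(checksum, R3), (role, R5)]


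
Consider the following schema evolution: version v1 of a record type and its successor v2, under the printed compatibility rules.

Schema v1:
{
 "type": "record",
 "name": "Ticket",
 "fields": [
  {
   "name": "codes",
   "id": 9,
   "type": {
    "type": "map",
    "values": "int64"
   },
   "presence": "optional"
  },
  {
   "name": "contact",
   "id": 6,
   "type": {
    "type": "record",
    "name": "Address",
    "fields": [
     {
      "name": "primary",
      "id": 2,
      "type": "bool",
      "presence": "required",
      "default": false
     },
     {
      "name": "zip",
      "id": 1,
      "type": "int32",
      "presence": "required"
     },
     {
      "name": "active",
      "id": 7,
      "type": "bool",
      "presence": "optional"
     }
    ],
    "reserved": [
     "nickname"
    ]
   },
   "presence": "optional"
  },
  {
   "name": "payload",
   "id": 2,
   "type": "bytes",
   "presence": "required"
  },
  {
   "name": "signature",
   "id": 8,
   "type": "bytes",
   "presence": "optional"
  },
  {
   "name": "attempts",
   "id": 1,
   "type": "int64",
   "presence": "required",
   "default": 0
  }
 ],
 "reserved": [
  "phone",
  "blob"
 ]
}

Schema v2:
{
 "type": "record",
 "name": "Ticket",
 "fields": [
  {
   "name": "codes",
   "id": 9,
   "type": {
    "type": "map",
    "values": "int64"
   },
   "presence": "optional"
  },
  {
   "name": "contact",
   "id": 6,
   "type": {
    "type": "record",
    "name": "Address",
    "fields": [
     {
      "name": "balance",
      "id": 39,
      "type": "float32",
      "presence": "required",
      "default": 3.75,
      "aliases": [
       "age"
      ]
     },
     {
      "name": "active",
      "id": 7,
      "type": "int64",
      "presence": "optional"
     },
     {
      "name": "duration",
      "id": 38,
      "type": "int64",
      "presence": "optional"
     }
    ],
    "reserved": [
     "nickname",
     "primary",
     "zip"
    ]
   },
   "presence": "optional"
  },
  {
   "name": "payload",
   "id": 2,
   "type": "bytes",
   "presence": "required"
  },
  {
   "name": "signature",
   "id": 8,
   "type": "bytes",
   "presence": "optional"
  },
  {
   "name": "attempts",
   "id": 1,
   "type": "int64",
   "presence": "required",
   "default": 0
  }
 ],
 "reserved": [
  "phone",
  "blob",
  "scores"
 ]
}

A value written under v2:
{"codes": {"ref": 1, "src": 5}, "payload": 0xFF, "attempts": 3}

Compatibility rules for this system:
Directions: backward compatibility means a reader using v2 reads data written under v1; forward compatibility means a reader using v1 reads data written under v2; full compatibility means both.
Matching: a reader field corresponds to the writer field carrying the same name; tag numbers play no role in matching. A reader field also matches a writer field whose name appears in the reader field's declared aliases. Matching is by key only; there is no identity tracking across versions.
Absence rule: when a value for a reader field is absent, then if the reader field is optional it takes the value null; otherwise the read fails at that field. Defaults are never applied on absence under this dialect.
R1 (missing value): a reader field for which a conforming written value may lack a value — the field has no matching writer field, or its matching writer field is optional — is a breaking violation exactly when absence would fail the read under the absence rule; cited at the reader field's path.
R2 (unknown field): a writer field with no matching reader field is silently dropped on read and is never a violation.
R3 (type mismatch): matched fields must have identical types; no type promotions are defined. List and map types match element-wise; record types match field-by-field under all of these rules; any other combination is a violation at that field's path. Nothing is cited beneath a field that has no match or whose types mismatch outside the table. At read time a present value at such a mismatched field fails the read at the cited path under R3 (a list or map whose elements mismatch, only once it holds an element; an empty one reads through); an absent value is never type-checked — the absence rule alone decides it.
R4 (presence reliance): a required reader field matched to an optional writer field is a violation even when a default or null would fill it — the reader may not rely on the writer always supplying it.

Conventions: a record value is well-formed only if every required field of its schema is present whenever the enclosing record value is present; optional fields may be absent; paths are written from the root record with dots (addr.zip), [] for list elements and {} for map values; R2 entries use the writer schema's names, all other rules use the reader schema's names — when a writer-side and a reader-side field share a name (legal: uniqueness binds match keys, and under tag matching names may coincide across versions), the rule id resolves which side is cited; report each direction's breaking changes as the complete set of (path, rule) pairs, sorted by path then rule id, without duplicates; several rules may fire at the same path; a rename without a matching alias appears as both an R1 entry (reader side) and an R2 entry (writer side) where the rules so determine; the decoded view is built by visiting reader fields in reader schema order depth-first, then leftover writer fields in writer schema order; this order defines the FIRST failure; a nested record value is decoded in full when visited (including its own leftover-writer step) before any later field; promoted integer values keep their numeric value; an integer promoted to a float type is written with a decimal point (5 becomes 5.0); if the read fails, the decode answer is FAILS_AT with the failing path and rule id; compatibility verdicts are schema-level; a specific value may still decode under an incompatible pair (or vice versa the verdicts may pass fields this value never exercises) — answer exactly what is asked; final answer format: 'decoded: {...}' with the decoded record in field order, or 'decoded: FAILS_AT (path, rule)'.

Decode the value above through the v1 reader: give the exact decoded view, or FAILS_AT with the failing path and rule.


each type pair in Ticket: writer, then reader
decode (reader v1):
  codes := {"ref": 1, "src": 5}
  contact := null (not supplied -> null)
  payload := 0xFF
  signature := null (not supplied -> null)
  attempts := 3
  => decoded: {"codes": {"ref": 1, "src": 5}, "contact": null, "payload": 0xFF, "signature": null, "attempts": 3}
remaining Ticket differences; none change what is asked:
  field active in record Address: type bool changed to int64 -> affects the rule determinations only; this particular Ticket value decodes identically
  added field balance to record Address: required float32, tag 39, default 3.75 (in v2 it sits immediately before active) -> affects the rule determinations only; this particular Ticket value decodes identically
  removed field primary from record Address (its key "primary" joins the reserved list) -> affects the rule determinations only; this particular Ticket value decodes identically
  removed field zip from record Address (its key "zip" joins the reserved list) -> affects the rule determinations only; this particular Ticket value decodes identically
  added field duration to record Address: optional int64, tag 38 (in v2 it sits last) -> fires no rule on Ticket under this dialect and leaves the result unchanged

decoded: {"codes": {"ref": 1, "src": 5}, "contact": null, "payload": 0xFF, "signature": null, "attempts": 3}


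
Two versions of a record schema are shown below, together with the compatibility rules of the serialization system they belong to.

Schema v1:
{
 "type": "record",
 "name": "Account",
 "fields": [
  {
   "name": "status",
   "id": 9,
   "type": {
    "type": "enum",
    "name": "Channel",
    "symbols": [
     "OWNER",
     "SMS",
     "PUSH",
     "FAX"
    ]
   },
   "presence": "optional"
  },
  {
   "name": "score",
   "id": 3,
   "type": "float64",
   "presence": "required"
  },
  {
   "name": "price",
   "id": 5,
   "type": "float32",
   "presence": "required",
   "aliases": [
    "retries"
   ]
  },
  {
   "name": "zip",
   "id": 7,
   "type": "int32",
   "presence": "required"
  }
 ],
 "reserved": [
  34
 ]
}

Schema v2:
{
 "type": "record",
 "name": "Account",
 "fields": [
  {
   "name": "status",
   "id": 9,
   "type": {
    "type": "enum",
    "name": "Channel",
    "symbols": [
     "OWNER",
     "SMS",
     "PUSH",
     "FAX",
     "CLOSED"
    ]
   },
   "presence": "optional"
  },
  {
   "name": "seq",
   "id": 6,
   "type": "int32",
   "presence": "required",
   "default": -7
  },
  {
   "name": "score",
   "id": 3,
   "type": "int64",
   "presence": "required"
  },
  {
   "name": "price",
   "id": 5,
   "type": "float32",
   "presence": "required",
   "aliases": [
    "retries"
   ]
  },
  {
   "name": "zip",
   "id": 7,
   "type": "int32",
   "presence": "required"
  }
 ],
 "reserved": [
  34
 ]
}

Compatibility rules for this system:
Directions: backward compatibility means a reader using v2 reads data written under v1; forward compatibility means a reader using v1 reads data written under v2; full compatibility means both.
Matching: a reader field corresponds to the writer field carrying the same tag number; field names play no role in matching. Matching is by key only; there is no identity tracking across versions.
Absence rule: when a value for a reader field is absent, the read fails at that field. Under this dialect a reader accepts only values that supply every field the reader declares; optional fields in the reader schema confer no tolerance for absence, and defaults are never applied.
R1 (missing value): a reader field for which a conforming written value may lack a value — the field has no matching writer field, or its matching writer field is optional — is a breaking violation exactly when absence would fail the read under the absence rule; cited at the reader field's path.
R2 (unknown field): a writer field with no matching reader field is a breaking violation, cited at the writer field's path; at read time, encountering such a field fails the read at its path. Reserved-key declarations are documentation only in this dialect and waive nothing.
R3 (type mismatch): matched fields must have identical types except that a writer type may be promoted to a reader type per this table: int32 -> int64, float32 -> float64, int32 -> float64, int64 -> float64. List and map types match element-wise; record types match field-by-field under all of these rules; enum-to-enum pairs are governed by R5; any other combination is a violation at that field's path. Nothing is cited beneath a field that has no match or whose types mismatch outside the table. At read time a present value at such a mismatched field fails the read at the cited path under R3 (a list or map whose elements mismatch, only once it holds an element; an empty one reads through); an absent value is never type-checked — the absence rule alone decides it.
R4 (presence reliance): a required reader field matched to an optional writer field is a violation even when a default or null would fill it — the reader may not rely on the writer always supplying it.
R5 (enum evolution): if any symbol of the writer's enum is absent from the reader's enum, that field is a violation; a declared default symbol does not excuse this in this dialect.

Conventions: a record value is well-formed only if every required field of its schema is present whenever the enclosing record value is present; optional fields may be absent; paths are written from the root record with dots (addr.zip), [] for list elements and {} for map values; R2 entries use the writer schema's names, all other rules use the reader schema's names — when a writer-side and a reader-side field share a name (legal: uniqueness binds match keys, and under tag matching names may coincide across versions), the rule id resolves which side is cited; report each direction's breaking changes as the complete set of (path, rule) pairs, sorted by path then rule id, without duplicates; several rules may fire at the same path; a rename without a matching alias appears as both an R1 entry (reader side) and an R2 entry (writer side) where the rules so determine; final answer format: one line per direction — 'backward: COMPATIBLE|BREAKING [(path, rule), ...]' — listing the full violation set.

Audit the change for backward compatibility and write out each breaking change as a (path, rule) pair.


backward: BREAKING [(score, R3), (seq, R1), (status, R1)]

the writer's type comes first in each Account pair
backward analysis of Account with v2 as reader and v1 as writer:
  status: paired with writer status (Channel -> Channel; writer optional)
  seq has no writer counterpart
  score: paired with writer score (float64 -> int64; writer required)
  price: paired with writer price (float32 -> float32; writer required)
  zip: paired with writer zip (int32 -> int32; writer required)
  R3 fires at score
  R1 fires at seq
  R1 fires at status
  => 3 violation(s): backward is BREAKING for Account
the other Account changes do not affect what is asked:
  enum Channel (field status in record Account): symbol CLOSED added -> its effect on Account is confined to the forward direction, not asked


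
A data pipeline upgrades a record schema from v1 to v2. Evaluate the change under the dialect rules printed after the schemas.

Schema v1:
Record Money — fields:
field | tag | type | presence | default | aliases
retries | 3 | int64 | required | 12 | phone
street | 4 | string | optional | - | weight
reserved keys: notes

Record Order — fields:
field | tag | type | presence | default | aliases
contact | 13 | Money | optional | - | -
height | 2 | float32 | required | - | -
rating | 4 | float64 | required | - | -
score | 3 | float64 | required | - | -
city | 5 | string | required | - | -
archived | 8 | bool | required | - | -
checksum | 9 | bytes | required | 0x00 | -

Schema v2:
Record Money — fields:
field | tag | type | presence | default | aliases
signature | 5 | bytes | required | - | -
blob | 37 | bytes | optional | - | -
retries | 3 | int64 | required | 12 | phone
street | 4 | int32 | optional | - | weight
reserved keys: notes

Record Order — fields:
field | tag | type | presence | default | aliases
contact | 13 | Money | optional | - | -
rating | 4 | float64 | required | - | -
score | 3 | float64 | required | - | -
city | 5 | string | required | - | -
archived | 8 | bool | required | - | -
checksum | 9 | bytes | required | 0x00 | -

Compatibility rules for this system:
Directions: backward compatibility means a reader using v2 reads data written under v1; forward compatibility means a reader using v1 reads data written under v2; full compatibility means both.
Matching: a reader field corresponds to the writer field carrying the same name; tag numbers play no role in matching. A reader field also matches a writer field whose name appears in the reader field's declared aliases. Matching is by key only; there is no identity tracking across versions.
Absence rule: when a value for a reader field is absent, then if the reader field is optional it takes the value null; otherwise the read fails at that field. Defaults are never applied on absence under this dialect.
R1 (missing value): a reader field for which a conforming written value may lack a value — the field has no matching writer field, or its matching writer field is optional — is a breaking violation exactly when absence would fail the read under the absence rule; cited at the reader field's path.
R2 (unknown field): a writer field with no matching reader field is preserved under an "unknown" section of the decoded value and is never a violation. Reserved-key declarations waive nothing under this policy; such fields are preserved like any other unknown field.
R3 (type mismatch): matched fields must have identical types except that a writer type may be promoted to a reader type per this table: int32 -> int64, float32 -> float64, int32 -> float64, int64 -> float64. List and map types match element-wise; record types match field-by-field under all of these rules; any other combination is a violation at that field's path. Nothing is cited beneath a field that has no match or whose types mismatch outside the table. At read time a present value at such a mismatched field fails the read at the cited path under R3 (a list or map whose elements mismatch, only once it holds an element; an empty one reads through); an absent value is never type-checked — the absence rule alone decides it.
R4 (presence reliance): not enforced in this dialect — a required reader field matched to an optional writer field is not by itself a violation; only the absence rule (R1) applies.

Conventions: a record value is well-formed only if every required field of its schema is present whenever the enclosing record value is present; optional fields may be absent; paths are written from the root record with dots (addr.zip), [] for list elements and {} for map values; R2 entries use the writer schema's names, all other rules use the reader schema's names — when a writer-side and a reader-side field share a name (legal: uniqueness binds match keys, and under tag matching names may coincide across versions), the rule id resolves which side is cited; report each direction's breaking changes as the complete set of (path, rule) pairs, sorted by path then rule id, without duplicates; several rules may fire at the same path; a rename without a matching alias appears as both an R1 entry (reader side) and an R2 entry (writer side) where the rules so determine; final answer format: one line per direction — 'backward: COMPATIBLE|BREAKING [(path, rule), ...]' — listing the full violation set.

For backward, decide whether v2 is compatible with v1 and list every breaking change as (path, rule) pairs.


backward: BREAKING [(contact.signature, R1), (contact.street, R3)]

the writer's type comes first in each Order pair
backward pass over Order, reader schema v2, writer schema v1:
  writer optional, Money -> Money: reader contact maps from writer contact
  writer required, float64 -> float64: reader rating maps from writer rating
  writer required, float64 -> float64: reader score maps from writer score
  writer required, string -> string: reader city maps from writer city
  writer required, bool -> bool: reader archived maps from writer archived
  writer required, bytes -> bytes: reader checksum maps from writer checksum
  leftover writer field: height
  no writer field matches reader contact.signature
  no writer field matches reader contact.blob
  writer required, int64 -> int64: reader contact.retries maps from writer contact.retries
  writer optional, string -> int32: reader contact.street maps from writer contact.street
  breaking: (contact.signature, R1)
  breaking: (contact.street, R3)
  => backward verdict for Order: BREAKING, 2 violation(s)
remaining Order differences; none change what is asked:
  removed field height from record Order -> its effect on Order is confined to the forward direction, not asked
  added field blob to record Money: optional bytes, tag 37 (in v2 it sits immediately before retries) -> no rule fires on it in Order's dialect; the asked verdict holds


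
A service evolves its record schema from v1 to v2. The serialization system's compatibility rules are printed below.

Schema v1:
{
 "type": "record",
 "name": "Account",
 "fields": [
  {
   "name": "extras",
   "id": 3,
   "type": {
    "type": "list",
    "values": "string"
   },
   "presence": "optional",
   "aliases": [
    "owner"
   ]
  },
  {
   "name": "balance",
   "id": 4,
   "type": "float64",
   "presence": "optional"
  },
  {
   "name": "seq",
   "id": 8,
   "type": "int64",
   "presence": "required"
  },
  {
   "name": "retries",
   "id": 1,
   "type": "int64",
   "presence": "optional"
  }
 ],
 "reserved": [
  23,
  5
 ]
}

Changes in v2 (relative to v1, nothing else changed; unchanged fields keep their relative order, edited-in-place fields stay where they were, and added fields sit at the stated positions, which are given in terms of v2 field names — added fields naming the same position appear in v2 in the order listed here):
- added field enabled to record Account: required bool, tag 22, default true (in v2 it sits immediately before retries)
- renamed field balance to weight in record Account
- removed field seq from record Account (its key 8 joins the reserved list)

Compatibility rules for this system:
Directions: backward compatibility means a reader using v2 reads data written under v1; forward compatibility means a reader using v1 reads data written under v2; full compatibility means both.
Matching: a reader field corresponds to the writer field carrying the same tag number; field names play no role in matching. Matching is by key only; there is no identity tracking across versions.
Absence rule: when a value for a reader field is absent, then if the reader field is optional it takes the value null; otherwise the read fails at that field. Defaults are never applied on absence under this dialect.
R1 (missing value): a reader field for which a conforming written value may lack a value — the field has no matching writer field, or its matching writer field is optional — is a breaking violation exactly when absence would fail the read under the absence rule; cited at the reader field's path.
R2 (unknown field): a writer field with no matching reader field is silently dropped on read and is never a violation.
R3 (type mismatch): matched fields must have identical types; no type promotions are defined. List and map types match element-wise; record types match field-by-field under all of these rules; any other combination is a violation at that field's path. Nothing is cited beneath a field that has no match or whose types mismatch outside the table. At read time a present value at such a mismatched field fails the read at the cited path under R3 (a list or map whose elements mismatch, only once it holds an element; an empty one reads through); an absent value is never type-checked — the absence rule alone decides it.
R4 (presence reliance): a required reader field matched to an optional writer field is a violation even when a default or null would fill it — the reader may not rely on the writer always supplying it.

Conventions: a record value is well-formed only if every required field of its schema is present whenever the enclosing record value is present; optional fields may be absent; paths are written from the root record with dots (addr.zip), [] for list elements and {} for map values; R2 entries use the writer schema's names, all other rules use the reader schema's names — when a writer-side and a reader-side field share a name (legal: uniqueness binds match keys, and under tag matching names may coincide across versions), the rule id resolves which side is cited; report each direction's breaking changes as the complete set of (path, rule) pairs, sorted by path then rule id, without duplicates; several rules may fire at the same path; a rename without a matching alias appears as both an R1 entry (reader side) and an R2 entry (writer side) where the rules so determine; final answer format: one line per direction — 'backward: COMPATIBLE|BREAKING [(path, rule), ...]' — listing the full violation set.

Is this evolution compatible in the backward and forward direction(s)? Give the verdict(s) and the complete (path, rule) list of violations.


backward: BREAKING [(enabled, R1)]; forward: BREAKING [(seq, R1)]

in Account below, arrows point writer -> reader
backward analysis of Account with v2 as reader and v1 as writer:
  extras: list<string> -> list<string>, writer optional; from extras
  weight: float64 -> float64, writer optional; from balance
  enabled: no writer-side match
  retries: int64 -> int64, writer optional; from retries
  writer field seq has no reader counterpart
  breaking: (enabled, R1)
  => backward: BREAKING (1)
forward analysis of Account with v1 as reader and v2 as writer:
  extras: list<string> -> list<string>, writer optional; from extras
  balance: float64 -> float64, writer optional; from weight
  seq: no writer-side match
  retries: int64 -> int64, writer optional; from retries
  writer field enabled has no reader counterpart
  breaking: (seq, R1)
  => forward: BREAKING (1)


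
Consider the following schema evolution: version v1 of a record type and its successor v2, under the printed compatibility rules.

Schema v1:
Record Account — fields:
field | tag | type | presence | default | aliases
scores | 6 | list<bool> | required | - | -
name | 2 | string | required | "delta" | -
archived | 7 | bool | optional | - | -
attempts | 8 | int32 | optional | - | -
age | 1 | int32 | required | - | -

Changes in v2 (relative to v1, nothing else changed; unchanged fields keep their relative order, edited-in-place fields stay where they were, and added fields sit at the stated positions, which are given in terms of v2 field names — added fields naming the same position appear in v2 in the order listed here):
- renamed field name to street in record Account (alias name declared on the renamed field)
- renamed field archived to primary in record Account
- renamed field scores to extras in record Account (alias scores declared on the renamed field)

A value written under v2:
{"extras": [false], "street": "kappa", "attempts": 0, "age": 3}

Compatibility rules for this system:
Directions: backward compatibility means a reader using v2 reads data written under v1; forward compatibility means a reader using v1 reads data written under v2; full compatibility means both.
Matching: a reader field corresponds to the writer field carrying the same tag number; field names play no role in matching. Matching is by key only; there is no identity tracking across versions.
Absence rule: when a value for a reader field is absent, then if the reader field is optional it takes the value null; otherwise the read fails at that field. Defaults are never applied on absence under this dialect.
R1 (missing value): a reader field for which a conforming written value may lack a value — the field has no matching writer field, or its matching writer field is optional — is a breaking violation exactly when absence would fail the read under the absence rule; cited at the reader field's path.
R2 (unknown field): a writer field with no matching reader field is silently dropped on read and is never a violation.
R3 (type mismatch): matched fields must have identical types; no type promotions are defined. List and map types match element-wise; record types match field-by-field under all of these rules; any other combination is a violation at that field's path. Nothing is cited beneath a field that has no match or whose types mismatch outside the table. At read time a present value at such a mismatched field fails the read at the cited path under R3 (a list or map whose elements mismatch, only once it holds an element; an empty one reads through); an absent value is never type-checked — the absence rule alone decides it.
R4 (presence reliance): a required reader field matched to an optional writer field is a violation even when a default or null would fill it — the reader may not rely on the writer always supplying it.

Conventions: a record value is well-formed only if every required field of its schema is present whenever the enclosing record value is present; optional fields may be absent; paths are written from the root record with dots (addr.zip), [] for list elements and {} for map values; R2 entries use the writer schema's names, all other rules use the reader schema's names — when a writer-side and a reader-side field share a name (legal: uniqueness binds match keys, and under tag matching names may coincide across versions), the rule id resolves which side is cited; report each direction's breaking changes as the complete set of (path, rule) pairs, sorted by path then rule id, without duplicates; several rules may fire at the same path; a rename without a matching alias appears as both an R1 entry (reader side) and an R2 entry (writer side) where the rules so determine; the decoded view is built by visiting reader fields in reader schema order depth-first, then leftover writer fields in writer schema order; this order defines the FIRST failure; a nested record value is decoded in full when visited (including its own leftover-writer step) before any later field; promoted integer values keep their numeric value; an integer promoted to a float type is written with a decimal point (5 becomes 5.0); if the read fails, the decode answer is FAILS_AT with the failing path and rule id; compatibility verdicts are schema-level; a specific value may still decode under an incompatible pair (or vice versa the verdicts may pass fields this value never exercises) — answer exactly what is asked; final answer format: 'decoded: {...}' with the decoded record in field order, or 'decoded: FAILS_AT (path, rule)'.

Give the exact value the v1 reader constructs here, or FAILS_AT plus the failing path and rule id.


decoded: {"scores": [false], "name": "kappa", "archived": null, "attempts": 0, "age": 3}

arrows below run writer -> reader for Account
decode walk for Account under reader schema v1:
  scores := [false] (from writer extras)
  name := "kappa" (from writer street)
  archived := null (absent, optional -> null)
  attempts := 0
  age := 3
  => decoded: {"scores": [false], "name": "kappa", "archived": null, "attempts": 0, "age": 3}
ruling out the remaining Account differences:
  renamed field name to street in record Account (alias name declared on the renamed field) -> no rule fires on it and the decoded Account view is identical with or without it
  renamed field archived to primary in record Account -> no rule fires on it and the decoded Account view is identical with or without it
  renamed field scores to extras in record Account (alias scores declared on the renamed field) -> no rule fires on it and the decoded Account view is identical with or without it


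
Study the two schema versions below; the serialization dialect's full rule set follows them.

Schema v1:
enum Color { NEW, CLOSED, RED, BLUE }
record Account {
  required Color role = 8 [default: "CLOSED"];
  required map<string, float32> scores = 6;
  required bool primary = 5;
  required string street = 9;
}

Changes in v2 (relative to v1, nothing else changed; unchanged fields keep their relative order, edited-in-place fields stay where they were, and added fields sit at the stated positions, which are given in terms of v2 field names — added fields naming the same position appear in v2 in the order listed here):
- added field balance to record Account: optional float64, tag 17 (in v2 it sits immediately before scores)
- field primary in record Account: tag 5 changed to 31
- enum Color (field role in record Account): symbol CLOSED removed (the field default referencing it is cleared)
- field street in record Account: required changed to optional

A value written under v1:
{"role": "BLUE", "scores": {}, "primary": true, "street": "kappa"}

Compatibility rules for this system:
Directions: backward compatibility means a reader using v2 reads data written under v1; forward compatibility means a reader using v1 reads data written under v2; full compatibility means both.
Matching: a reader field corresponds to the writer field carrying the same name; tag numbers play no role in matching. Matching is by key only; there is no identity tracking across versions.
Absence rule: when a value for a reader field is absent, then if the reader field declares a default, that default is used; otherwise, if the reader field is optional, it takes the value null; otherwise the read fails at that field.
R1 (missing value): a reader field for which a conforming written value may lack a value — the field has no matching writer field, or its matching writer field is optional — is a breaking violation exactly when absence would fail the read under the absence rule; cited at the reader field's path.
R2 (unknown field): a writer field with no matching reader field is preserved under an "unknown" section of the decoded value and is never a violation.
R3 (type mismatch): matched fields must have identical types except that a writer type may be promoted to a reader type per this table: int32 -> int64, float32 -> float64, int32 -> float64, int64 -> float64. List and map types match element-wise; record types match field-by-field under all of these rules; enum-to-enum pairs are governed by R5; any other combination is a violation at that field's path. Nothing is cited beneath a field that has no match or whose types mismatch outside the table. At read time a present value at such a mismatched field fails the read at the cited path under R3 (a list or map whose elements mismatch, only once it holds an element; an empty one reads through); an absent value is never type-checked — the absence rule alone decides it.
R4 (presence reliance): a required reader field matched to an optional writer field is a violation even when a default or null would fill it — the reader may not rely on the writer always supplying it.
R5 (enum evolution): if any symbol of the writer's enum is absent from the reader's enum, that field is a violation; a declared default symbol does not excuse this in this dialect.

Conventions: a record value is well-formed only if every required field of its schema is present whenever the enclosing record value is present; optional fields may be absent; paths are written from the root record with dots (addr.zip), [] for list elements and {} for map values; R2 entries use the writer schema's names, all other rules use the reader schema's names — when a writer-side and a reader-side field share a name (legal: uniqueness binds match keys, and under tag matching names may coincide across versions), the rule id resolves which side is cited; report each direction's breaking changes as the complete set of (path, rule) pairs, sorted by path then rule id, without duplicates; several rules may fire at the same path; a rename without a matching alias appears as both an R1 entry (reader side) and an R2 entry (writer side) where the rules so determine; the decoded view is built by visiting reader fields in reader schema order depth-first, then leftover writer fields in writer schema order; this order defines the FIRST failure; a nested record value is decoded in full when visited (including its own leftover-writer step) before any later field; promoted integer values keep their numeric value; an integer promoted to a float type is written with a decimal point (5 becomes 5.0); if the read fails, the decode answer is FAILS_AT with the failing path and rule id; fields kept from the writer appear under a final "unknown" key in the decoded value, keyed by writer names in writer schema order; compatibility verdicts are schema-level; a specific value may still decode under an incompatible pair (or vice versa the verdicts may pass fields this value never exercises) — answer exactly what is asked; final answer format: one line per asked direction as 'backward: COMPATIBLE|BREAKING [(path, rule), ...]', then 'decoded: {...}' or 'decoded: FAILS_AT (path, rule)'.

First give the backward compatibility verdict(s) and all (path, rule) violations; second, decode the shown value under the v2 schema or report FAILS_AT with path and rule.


backward: BREAKING [(role, R5)]; decoded: {"role": "BLUE", "balance": null, "scores": {}, "primary": true, "street": "kappa"}

each type pair in Account: writer, then reader
checking backward for Account: reader v2 against writer v1:
  role <- role (Color -> Color, writer required)
  no writer field matches reader balance
  scores <- scores (map<string, float32> -> map<string, float32>, writer required)
  primary <- primary (bool -> bool, writer required)
  street <- street (string -> string, writer required)
  violation R5 at role
  => backward: BREAKING (1)
migrating the Account value to v2:
  role := "BLUE"
  balance := null (absent, optional -> null)
  scores := {}
  primary := true
  street := "kappa"
  => decoded: {"role": "BLUE", "balance": null, "scores": {}, "primary": true, "street": "kappa"}
diffs on Account not affecting the asked answer:
  field primary in record Account: tag 5 changed to 31 -> no rule fires on it in Account's dialect; the asked verdict holds
  field street in record Account: required changed to optional -> matters only for Account's forward compatibility — outside the asked direction
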